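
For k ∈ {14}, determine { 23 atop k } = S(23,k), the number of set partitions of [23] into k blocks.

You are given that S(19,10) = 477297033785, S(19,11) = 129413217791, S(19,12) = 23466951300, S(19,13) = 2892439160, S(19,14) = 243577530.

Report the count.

[20] T[20,11]:11*129413217791+477297033785=1900842429486 · T[20,12]:12*23466951300+129413217791=411016633391 · T[20,13]:13*2892439160+23466951300=61068660380 · T[20,14]:14*243577530+2892439160=6302524580
[21] T[21,12]:12*411016633391+1900842429486=6833042030178 · T[21,13]:13*61068660380+411016633391=1204909218331 · T[21,14]:14*6302524580+61068660380=149304004500
[22] T[22,13]:13*1204909218331+6833042030178=22496861868481 · T[22,14]:14*149304004500+1204909218331=3295165281331
[23] T[23,14]:14*3295165281331+22496861868481=68629175807115
Read S(23,14) = 68629175807115.

68629175807115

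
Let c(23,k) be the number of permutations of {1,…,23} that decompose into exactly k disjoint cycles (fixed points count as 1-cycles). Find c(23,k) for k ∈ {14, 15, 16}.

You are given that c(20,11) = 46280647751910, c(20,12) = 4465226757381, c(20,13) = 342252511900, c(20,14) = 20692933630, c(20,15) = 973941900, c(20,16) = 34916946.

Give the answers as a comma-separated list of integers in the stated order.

[21] T[21,12]:20*4465226757381+46280647751910=135585182899530 · T[21,13]:20*342252511900+4465226757381=11310276995381 · T[21,14]:20*20692933630+342252511900=756111184500 · T[21,15]:20*973941900+20692933630=40171771630 · T[21,16]:20*34916946+973941900=1672280820
[22] T[22,13]:21*11310276995381+135585182899530=373100999802531 · T[22,14]:21*756111184500+11310276995381=27188611869881 · T[22,15]:21*40171771630+756111184500=1599718388730 · T[22,16]:21*1672280820+40171771630=75289668850
[23] T[23,14]:22*27188611869881+373100999802531=971250460939913 · T[23,15]:22*1599718388730+27188611869881=62382416421941 · T[23,16]:22*75289668850+1599718388730=3256091103430
Read c(23,14) = 971250460939913, c(23,15) = 62382416421941, c(23,16) = 3256091103430.

971250460939913, 62382416421941, 3256091103430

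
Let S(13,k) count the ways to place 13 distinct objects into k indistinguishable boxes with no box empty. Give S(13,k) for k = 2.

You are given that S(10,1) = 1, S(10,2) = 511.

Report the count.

4095

r11: T_11,1=1×1+0=1; T_11,2=2×511+1=1023
r12: T_12,1=1×1+0=1; T_12,2=2×1023+1=2047
r13: T_13,2=2×2047+1=4095
Read S(13,2) = 4095.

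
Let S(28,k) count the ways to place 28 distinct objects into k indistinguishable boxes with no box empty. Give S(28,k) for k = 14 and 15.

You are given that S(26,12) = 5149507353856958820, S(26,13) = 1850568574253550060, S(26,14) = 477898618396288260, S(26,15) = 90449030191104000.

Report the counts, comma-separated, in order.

r27: T_27,13=13×1850568574253550060+5149507353856958820=29206898819153109600; T_27,14=14×477898618396288260+1850568574253550060=8541149231801585700; T_27,15=15×90449030191104000+477898618396288260=1834634071262848260
r28: T_28,14=14×8541149231801585700+29206898819153109600=148782988064375309400; T_28,15=15×1834634071262848260+8541149231801585700=36060660300744309600
Read S(28,14) = 148782988064375309400, S(28,15) = 36060660300744309600.

148782988064375309400, 36060660300744309600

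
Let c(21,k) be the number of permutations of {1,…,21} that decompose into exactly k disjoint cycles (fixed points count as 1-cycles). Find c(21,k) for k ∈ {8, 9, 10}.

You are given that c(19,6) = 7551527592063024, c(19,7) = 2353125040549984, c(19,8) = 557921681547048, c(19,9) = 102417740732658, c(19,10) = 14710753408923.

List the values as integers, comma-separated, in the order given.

311333643161390640, 63030812099294896, 10142299865511450

r20: T_20,7=19×2353125040549984+7551527592063024=52260903362512720; T_20,8=19×557921681547048+2353125040549984=12953636989943896; T_20,9=19×102417740732658+557921681547048=2503858755467550; T_20,10=19×14710753408923+102417740732658=381922055502195
r21: T_21,8=20×12953636989943896+52260903362512720=311333643161390640; T_21,9=20×2503858755467550+12953636989943896=63030812099294896; T_21,10=20×381922055502195+2503858755467550=10142299865511450
Read c(21,8) = 311333643161390640, c(21,9) = 63030812099294896, c(21,10) = 10142299865511450.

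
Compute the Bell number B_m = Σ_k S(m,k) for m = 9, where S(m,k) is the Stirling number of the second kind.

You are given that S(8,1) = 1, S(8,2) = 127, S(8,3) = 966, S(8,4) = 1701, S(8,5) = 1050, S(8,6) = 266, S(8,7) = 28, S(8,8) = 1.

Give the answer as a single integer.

21147

i=9: T(9,1)=0+1·1=1 | T(9,2)=1+2·127=255 | T(9,3)=127+3·966=3025 | T(9,4)=966+4·1701=7770 | T(9,5)=1701+5·1050=6951 | T(9,6)=1050+6·266=2646 | T(9,7)=266+7·28=462 | T(9,8)=28+8·1=36 | T(9,9)=1+9·0=1
B_9 = ΣS(9,k) = 1+255+3025+7770+6951+2646+462+36+1 = 21147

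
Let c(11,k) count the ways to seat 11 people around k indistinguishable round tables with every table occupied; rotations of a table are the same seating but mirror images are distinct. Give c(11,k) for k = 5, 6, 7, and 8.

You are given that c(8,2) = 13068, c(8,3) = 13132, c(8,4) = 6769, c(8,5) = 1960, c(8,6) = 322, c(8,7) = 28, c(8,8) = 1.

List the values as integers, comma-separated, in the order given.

3416930, 902055, 157773, 18150

i=9: T(9,3)=13068+8·13132=118124 | T(9,4)=13132+8·6769=67284 | T(9,5)=6769+8·1960=22449 | T(9,6)=1960+8·322=4536 | T(9,7)=322+8·28=546 | T(9,8)=28+8·1=36
i=10: T(10,4)=118124+9·67284=723680 | T(10,5)=67284+9·22449=269325 | T(10,6)=22449+9·4536=63273 | T(10,7)=4536+9·546=9450 | T(10,8)=546+9·36=870
i=11: T(11,5)=723680+10·269325=3416930 | T(11,6)=269325+10·63273=902055 | T(11,7)=63273+10·9450=157773 | T(11,8)=9450+10·870=18150
Read c(11,5) = 3416930, c(11,6) = 902055, c(11,7) = 157773, c(11,8) = 18150.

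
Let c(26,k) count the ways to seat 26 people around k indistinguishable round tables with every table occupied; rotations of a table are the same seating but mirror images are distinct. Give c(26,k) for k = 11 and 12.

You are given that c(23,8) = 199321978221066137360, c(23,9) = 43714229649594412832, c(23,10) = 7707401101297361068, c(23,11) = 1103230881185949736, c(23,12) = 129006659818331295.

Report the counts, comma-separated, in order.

31882014375298512782500, 4284218746244111474800

r24: T_24,9=23×43714229649594412832+199321978221066137360=1204749260161737632496; T_24,10=23×7707401101297361068+43714229649594412832=220984454979433717396; T_24,11=23×1103230881185949736+7707401101297361068=33081711368574204996; T_24,12=23×129006659818331295+1103230881185949736=4070384057007569521
r25: T_25,10=24×220984454979433717396+1204749260161737632496=6508376179668146850000; T_25,11=24×33081711368574204996+220984454979433717396=1014945527825214637300; T_25,12=24×4070384057007569521+33081711368574204996=130770928736755873500
r26: T_26,11=25×1014945527825214637300+6508376179668146850000=31882014375298512782500; T_26,12=25×130770928736755873500+1014945527825214637300=4284218746244111474800
Read c(26,11) = 31882014375298512782500, c(26,12) = 4284218746244111474800.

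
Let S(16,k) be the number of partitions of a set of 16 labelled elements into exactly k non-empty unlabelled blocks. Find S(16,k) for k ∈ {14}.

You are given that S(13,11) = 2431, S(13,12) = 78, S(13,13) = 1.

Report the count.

row 14: T[14][12]=12·78+2431=3367  T[14][13]=13·1+78=91  T[14][14]=14·0+1=1
row 15: T[15][13]=13·91+3367=4550  T[15][14]=14·1+91=105
row 16: T[16][14]=14·105+4550=6020
Read S(16,14) = 6020.

6020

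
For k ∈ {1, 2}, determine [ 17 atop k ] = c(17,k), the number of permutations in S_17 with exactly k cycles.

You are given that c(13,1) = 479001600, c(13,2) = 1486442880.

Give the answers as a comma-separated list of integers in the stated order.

20922789888000, 70734282393600

i=14: T(14,1)=0+13·479001600=6227020800 | T(14,2)=479001600+13·1486442880=19802759040
i=15: T(15,1)=0+14·6227020800=87178291200 | T(15,2)=6227020800+14·19802759040=283465647360
i=16: T(16,1)=0+15·87178291200=1307674368000 | T(16,2)=87178291200+15·283465647360=4339163001600
i=17: T(17,1)=0+16·1307674368000=20922789888000 | T(17,2)=1307674368000+16·4339163001600=70734282393600
Read c(17,1) = 20922789888000, c(17,2) = 70734282393600.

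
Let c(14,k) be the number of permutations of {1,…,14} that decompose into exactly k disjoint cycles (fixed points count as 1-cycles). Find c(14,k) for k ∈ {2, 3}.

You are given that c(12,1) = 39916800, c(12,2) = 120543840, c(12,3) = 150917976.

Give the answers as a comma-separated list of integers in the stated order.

r13: T_13,1=12×39916800+0=479001600; T_13,2=12×120543840+39916800=1486442880; T_13,3=12×150917976+120543840=1931559552
r14: T_14,2=13×1486442880+479001600=19802759040; T_14,3=13×1931559552+1486442880=26596717056
Read c(14,2) = 19802759040, c(14,3) = 26596717056.

19802759040, 26596717056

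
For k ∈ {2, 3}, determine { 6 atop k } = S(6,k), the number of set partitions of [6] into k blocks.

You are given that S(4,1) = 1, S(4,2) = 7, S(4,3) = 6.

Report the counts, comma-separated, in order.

[5] T[5,1]:1*1+0=1 · T[5,2]:2*7+1=15 · T[5,3]:3*6+7=25
[6] T[6,2]:2*15+1=31 · T[6,3]:3*25+15=90
Read S(6,2) = 31, S(6,3) = 90.

31, 90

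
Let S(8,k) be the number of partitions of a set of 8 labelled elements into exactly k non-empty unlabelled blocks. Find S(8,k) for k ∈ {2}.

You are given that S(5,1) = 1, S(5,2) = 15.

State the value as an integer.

127

@6  (6,1):1·1+0→1, (6,2):15·2+1→31
@7  (7,1):1·1+0→1, (7,2):31·2+1→63
@8  (8,2):63·2+1→127
Read S(8,2) = 127.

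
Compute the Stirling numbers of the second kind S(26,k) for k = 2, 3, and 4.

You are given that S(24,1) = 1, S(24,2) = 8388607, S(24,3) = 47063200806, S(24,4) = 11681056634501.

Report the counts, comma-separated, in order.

33554431, 423610750290, 187226356946265

[25] T[25,1]:1*1+0=1 · T[25,2]:2*8388607+1=16777215 · T[25,3]:3*47063200806+8388607=141197991025 · T[25,4]:4*11681056634501+47063200806=46771289738810
[26] T[26,2]:2*16777215+1=33554431 · T[26,3]:3*141197991025+16777215=423610750290 · T[26,4]:4*46771289738810+141197991025=187226356946265
Read S(26,2) = 33554431, S(26,3) = 423610750290, S(26,4) = 187226356946265.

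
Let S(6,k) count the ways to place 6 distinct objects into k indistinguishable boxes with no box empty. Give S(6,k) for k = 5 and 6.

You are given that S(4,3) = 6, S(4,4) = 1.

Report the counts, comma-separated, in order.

15, 1

@5  (5,4):1·4+6→10, (5,5):0·5+1→1
@6  (6,5):1·5+10→15, (6,6):0·6+1→1
Read S(6,5) = 15, S(6,6) = 1.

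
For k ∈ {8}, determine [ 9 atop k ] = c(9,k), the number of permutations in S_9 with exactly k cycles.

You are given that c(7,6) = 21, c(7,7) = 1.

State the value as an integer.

36

row 8: T[8][7]=7·1+21=28  T[8][8]=7·0+1=1
row 9: T[9][8]=8·1+28=36
Read c(9,8) = 36.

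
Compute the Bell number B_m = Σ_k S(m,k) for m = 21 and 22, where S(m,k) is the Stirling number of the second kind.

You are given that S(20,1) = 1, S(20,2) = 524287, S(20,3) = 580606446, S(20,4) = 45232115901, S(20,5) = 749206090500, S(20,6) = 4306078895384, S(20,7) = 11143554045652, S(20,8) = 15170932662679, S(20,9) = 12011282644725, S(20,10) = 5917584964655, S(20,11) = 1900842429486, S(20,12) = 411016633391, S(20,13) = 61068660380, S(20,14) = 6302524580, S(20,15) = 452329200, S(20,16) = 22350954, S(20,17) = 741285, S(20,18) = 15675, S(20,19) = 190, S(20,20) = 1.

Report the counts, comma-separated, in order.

row 21: T[21][1]=1·1+0=1  T[21][2]=2·524287+1=1048575  T[21][3]=3·580606446+524287=1742343625  T[21][4]=4·45232115901+580606446=181509070050  T[21][5]=5·749206090500+45232115901=3791262568401  T[21][6]=6·4306078895384+749206090500=26585679462804  T[21][7]=7·11143554045652+4306078895384=82310957214948  T[21][8]=8·15170932662679+11143554045652=132511015347084  T[21][9]=9·12011282644725+15170932662679=123272476465204  T[21][10]=10·5917584964655+12011282644725=71187132291275  T[21][11]=11·1900842429486+5917584964655=26826851689001  T[21][12]=12·411016633391+1900842429486=6833042030178  T[21][13]=13·61068660380+411016633391=1204909218331  T[21][14]=14·6302524580+61068660380=149304004500  T[21][15]=15·452329200+6302524580=13087462580  T[21][16]=16·22350954+452329200=809944464  T[21][17]=17·741285+22350954=34952799  T[21][18]=18·15675+741285=1023435  T[21][19]=19·190+15675=19285  T[21][20]=20·1+190=210  T[21][21]=21·0+1=1
row 22: T[22][1]=1·1+0=1  T[22][2]=2·1048575+1=2097151  T[22][3]=3·1742343625+1048575=5228079450  T[22][4]=4·181509070050+1742343625=727778623825  T[22][5]=5·3791262568401+181509070050=19137821912055  T[22][6]=6·26585679462804+3791262568401=163305339345225  T[22][7]=7·82310957214948+26585679462804=602762379967440  T[22][8]=8·132511015347084+82310957214948=1142399079991620  T[22][9]=9·123272476465204+132511015347084=1241963303533920  T[22][10]=10·71187132291275+123272476465204=835143799377954  T[22][11]=11·26826851689001+71187132291275=366282500870286  T[22][12]=12·6833042030178+26826851689001=108823356051137  T[22][13]=13·1204909218331+6833042030178=22496861868481  T[22][14]=14·149304004500+1204909218331=3295165281331  T[22][15]=15·13087462580+149304004500=345615943200  T[22][16]=16·809944464+13087462580=26046574004  T[22][17]=17·34952799+809944464=1404142047  T[22][18]=18·1023435+34952799=53374629  T[22][19]=19·19285+1023435=1389850  T[22][20]=20·210+19285=23485  T[22][21]=21·1+210=231  T[22][22]=22·0+1=1
B_21 = ΣS(21,k) = 1+1048575+1742343625+181509070050+3791262568401+26585679462804+82310957214948+132511015347084+123272476465204+71187132291275+26826851689001+6833042030178+1204909218331+149304004500+13087462580+809944464+34952799+1023435+19285+210+1 = 474869816156751
B_22 = ΣS(22,k) = 1+2097151+5228079450+727778623825+19137821912055+163305339345225+602762379967440+1142399079991620+1241963303533920+835143799377954+366282500870286+108823356051137+22496861868481+3295165281331+345615943200+26046574004+1404142047+53374629+1389850+23485+231+1 = 4506715738447323

474869816156751, 4506715738447323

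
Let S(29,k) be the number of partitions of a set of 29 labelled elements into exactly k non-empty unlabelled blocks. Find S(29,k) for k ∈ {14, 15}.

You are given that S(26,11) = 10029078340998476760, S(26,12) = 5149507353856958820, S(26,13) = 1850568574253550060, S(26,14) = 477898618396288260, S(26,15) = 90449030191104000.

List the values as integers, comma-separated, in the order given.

2534474684137526739000, 689692892575539953400

i=27: T(27,12)=10029078340998476760+12·5149507353856958820=71823166587281982600 | T(27,13)=5149507353856958820+13·1850568574253550060=29206898819153109600 | T(27,14)=1850568574253550060+14·477898618396288260=8541149231801585700 | T(27,15)=477898618396288260+15·90449030191104000=1834634071262848260
i=28: T(28,13)=71823166587281982600+13·29206898819153109600=451512851236272407400 | T(28,14)=29206898819153109600+14·8541149231801585700=148782988064375309400 | T(28,15)=8541149231801585700+15·1834634071262848260=36060660300744309600
i=29: T(29,14)=451512851236272407400+14·148782988064375309400=2534474684137526739000 | T(29,15)=148782988064375309400+15·36060660300744309600=689692892575539953400
Read S(29,14) = 2534474684137526739000, S(29,15) = 689692892575539953400.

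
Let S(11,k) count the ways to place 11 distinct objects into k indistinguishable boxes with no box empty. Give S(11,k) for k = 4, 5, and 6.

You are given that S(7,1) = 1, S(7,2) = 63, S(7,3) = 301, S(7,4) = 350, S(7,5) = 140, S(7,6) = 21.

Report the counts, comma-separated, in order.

145750, 246730, 179487

r8: T_8,1=1×1+0=1; T_8,2=2×63+1=127; T_8,3=3×301+63=966; T_8,4=4×350+301=1701; T_8,5=5×140+350=1050; T_8,6=6×21+140=266
r9: T_9,2=2×127+1=255; T_9,3=3×966+127=3025; T_9,4=4×1701+966=7770; T_9,5=5×1050+1701=6951; T_9,6=6×266+1050=2646
r10: T_10,3=3×3025+255=9330; T_10,4=4×7770+3025=34105; T_10,5=5×6951+7770=42525; T_10,6=6×2646+6951=22827
r11: T_11,4=4×34105+9330=145750; T_11,5=5×42525+34105=246730; T_11,6=6×22827+42525=179487
Read S(11,4) = 145750, S(11,5) = 246730, S(11,6) = 179487.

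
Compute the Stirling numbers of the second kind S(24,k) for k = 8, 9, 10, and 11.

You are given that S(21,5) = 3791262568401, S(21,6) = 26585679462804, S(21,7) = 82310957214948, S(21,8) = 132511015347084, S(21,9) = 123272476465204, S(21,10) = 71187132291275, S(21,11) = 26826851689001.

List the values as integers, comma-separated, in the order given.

82318282158320505, 120622574326072500, 108254081784931500, 63100165695775560

row 22: T[22][6]=6·26585679462804+3791262568401=163305339345225  T[22][7]=7·82310957214948+26585679462804=602762379967440  T[22][8]=8·132511015347084+82310957214948=1142399079991620  T[22][9]=9·123272476465204+132511015347084=1241963303533920  T[22][10]=10·71187132291275+123272476465204=835143799377954  T[22][11]=11·26826851689001+71187132291275=366282500870286
row 23: T[23][7]=7·602762379967440+163305339345225=4382641999117305  T[23][8]=8·1142399079991620+602762379967440=9741955019900400  T[23][9]=9·1241963303533920+1142399079991620=12320068811796900  T[23][10]=10·835143799377954+1241963303533920=9593401297313460  T[23][11]=11·366282500870286+835143799377954=4864251308951100
row 24: T[24][8]=8·9741955019900400+4382641999117305=82318282158320505  T[24][9]=9·12320068811796900+9741955019900400=120622574326072500  T[24][10]=10·9593401297313460+12320068811796900=108254081784931500  T[24][11]=11·4864251308951100+9593401297313460=63100165695775560
Read S(24,8) = 82318282158320505, S(24,9) = 120622574326072500, S(24,10) = 108254081784931500, S(24,11) = 63100165695775560.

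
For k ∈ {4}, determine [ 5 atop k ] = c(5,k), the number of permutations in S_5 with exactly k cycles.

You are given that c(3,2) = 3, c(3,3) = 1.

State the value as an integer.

[4] T[4,3]:3*1+3=6 · T[4,4]:3*0+1=1
[5] T[5,4]:4*1+6=10
Read c(5,4) = 10.

10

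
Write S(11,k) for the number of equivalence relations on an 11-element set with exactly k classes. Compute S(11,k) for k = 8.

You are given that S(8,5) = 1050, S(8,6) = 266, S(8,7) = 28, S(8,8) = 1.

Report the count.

[9] T[9,6]:6*266+1050=2646 · T[9,7]:7*28+266=462 · T[9,8]:8*1+28=36
[10] T[10,7]:7*462+2646=5880 · T[10,8]:8*36+462=750
[11] T[11,8]:8*750+5880=11880
Read S(11,8) = 11880.

11880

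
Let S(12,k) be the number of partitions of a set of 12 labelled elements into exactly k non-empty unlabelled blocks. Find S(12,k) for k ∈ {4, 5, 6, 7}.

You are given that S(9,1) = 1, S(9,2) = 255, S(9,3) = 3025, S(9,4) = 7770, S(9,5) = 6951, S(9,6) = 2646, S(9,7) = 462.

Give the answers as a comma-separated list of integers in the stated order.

r10: T_10,2=2×255+1=511; T_10,3=3×3025+255=9330; T_10,4=4×7770+3025=34105; T_10,5=5×6951+7770=42525; T_10,6=6×2646+6951=22827; T_10,7=7×462+2646=5880
r11: T_11,3=3×9330+511=28501; T_11,4=4×34105+9330=145750; T_11,5=5×42525+34105=246730; T_11,6=6×22827+42525=179487; T_11,7=7×5880+22827=63987
r12: T_12,4=4×145750+28501=611501; T_12,5=5×246730+145750=1379400; T_12,6=6×179487+246730=1323652; T_12,7=7×63987+179487=627396
Read S(12,4) = 611501, S(12,5) = 1379400, S(12,6) = 1323652, S(12,7) = 627396.

611501, 1379400, 1323652, 627396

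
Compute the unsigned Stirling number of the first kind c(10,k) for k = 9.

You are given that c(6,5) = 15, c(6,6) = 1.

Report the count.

45

i=7: T(7,6)=15+6·1=21 | T(7,7)=1+6·0=1
i=8: T(8,7)=21+7·1=28 | T(8,8)=1+7·0=1
i=9: T(9,8)=28+8·1=36 | T(9,9)=1+8·0=1
i=10: T(10,9)=36+9·1=45
Read c(10,9) = 45.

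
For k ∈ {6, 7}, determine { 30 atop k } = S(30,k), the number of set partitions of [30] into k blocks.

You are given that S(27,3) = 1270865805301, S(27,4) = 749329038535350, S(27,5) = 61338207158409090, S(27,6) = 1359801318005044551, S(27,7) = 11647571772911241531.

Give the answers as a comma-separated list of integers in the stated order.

299310102746948685757, 4168916722553086402080

i=28: T(28,4)=1270865805301+4·749329038535350=2998587019946701 | T(28,5)=749329038535350+5·61338207158409090=307440364830580800 | T(28,6)=61338207158409090+6·1359801318005044551=8220146115188676396 | T(28,7)=1359801318005044551+7·11647571772911241531=82892803728383735268
i=29: T(29,5)=2998587019946701+5·307440364830580800=1540200411172850701 | T(29,6)=307440364830580800+6·8220146115188676396=49628317055962639176 | T(29,7)=8220146115188676396+7·82892803728383735268=588469772213874823272
i=30: T(30,6)=1540200411172850701+6·49628317055962639176=299310102746948685757 | T(30,7)=49628317055962639176+7·588469772213874823272=4168916722553086402080
Read S(30,6) = 299310102746948685757, S(30,7) = 4168916722553086402080.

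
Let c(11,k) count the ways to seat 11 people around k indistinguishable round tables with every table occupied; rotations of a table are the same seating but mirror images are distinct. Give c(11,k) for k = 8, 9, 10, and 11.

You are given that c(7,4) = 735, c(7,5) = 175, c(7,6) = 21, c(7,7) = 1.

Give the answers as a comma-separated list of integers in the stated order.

18150, 1320, 55, 1

@8  (8,5):175·7+735→1960, (8,6):21·7+175→322, (8,7):1·7+21→28, (8,8):0·7+1→1
@9  (9,6):322·8+1960→4536, (9,7):28·8+322→546, (9,8):1·8+28→36, (9,9):0·8+1→1
@10  (10,7):546·9+4536→9450, (10,8):36·9+546→870, (10,9):1·9+36→45, (10,10):0·9+1→1
@11  (11,8):870·10+9450→18150, (11,9):45·10+870→1320, (11,10):1·10+45→55, (11,11):0·10+1→1
Read c(11,8) = 18150, c(11,9) = 1320, c(11,10) = 55, c(11,11) = 1.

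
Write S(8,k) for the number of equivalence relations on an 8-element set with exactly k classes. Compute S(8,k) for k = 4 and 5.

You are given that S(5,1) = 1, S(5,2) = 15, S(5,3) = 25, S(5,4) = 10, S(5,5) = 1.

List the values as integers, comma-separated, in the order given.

1701, 1050

[6] T[6,2]:2*15+1=31 · T[6,3]:3*25+15=90 · T[6,4]:4*10+25=65 · T[6,5]:5*1+10=15
[7] T[7,3]:3*90+31=301 · T[7,4]:4*65+90=350 · T[7,5]:5*15+65=140
[8] T[8,4]:4*350+301=1701 · T[8,5]:5*140+350=1050
Read S(8,4) = 1701, S(8,5) = 1050.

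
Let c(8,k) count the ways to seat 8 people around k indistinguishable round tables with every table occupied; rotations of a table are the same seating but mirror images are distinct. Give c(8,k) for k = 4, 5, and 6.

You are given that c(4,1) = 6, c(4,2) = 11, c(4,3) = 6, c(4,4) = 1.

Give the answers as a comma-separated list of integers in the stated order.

6769, 1960, 322

row 5: T[5][1]=4·6+0=24  T[5][2]=4·11+6=50  T[5][3]=4·6+11=35  T[5][4]=4·1+6=10  T[5][5]=4·0+1=1
row 6: T[6][2]=5·50+24=274  T[6][3]=5·35+50=225  T[6][4]=5·10+35=85  T[6][5]=5·1+10=15  T[6][6]=5·0+1=1
row 7: T[7][3]=6·225+274=1624  T[7][4]=6·85+225=735  T[7][5]=6·15+85=175  T[7][6]=6·1+15=21
row 8: T[8][4]=7·735+1624=6769  T[8][5]=7·175+735=1960  T[8][6]=7·21+175=322
Read c(8,4) = 6769, c(8,5) = 1960, c(8,6) = 322.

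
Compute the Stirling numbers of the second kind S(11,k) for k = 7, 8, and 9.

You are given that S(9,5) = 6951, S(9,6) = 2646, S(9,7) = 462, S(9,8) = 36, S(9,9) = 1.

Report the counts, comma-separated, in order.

63987, 11880, 1155

[10] T[10,6]:6*2646+6951=22827 · T[10,7]:7*462+2646=5880 · T[10,8]:8*36+462=750 · T[10,9]:9*1+36=45
[11] T[11,7]:7*5880+22827=63987 · T[11,8]:8*750+5880=11880 · T[11,9]:9*45+750=1155
Read S(11,7) = 63987, S(11,8) = 11880, S(11,9) = 1155.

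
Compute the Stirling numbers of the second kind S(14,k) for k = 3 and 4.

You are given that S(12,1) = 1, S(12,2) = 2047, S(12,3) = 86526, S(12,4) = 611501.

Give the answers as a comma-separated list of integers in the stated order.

788970, 10391745

@13  (13,2):2047·2+1→4095, (13,3):86526·3+2047→261625, (13,4):611501·4+86526→2532530
@14  (14,3):261625·3+4095→788970, (14,4):2532530·4+261625→10391745
Read S(14,3) = 788970, S(14,4) = 10391745.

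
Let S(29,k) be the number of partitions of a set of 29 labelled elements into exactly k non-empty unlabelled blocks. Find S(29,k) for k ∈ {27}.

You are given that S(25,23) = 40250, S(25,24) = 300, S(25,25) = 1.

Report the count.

i=26: T(26,24)=40250+24·300=47450 | T(26,25)=300+25·1=325 | T(26,26)=1+26·0=1
i=27: T(27,25)=47450+25·325=55575 | T(27,26)=325+26·1=351 | T(27,27)=1+27·0=1
i=28: T(28,26)=55575+26·351=64701 | T(28,27)=351+27·1=378
i=29: T(29,27)=64701+27·378=74907
Read S(29,27) = 74907.

74907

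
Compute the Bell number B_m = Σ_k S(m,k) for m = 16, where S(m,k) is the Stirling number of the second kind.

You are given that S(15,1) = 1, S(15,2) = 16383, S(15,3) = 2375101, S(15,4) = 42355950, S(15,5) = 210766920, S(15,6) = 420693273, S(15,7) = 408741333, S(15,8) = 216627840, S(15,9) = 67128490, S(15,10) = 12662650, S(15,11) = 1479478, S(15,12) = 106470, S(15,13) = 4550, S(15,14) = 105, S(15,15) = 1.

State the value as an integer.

r16: T_16,1=1×1+0=1; T_16,2=2×16383+1=32767; T_16,3=3×2375101+16383=7141686; T_16,4=4×42355950+2375101=171798901; T_16,5=5×210766920+42355950=1096190550; T_16,6=6×420693273+210766920=2734926558; T_16,7=7×408741333+420693273=3281882604; T_16,8=8×216627840+408741333=2141764053; T_16,9=9×67128490+216627840=820784250; T_16,10=10×12662650+67128490=193754990; T_16,11=11×1479478+12662650=28936908; T_16,12=12×106470+1479478=2757118; T_16,13=13×4550+106470=165620; T_16,14=14×105+4550=6020; T_16,15=15×1+105=120; T_16,16=16×0+1=1
B_16 = ΣS(16,k) = 1+32767+7141686+171798901+1096190550+2734926558+3281882604+2141764053+820784250+193754990+28936908+2757118+165620+6020+120+1 = 10480142147

10480142147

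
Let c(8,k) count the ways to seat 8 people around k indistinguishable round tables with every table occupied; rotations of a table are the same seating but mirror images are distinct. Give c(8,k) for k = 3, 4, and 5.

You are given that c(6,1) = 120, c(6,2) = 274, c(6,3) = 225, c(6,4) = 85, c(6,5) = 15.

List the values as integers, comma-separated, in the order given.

13132, 6769, 1960

i=7: T(7,2)=120+6·274=1764 | T(7,3)=274+6·225=1624 | T(7,4)=225+6·85=735 | T(7,5)=85+6·15=175
i=8: T(8,3)=1764+7·1624=13132 | T(8,4)=1624+7·735=6769 | T(8,5)=735+7·175=1960
Read c(8,3) = 13132, c(8,4) = 6769, c(8,5) = 1960.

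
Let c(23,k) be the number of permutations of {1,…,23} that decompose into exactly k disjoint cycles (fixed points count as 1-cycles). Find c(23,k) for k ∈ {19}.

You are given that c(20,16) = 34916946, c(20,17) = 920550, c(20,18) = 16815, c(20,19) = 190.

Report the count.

116896626

[21] T[21,17]:20*920550+34916946=53327946 · T[21,18]:20*16815+920550=1256850 · T[21,19]:20*190+16815=20615
[22] T[22,18]:21*1256850+53327946=79721796 · T[22,19]:21*20615+1256850=1689765
[23] T[23,19]:22*1689765+79721796=116896626
Read c(23,19) = 116896626.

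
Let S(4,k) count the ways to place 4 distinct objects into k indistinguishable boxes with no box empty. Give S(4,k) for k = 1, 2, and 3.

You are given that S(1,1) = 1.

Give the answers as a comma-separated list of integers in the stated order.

r2: T_2,1=1×1+0=1; T_2,2=2×0+1=1
r3: T_3,1=1×1+0=1; T_3,2=2×1+1=3; T_3,3=3×0+1=1
r4: T_4,1=1×1+0=1; T_4,2=2×3+1=7; T_4,3=3×1+3=6
Read S(4,1) = 1, S(4,2) = 7, S(4,3) = 6.

1, 7, 6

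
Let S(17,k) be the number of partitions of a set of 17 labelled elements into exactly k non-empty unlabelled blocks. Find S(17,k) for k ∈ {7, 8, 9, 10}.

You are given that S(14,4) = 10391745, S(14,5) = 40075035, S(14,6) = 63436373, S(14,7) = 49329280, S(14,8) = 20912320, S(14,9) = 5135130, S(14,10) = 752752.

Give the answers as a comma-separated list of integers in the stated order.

25708104786, 20415995028, 9528822303, 2758334150

i=15: T(15,5)=10391745+5·40075035=210766920 | T(15,6)=40075035+6·63436373=420693273 | T(15,7)=63436373+7·49329280=408741333 | T(15,8)=49329280+8·20912320=216627840 | T(15,9)=20912320+9·5135130=67128490 | T(15,10)=5135130+10·752752=12662650
i=16: T(16,6)=210766920+6·420693273=2734926558 | T(16,7)=420693273+7·408741333=3281882604 | T(16,8)=408741333+8·216627840=2141764053 | T(16,9)=216627840+9·67128490=820784250 | T(16,10)=67128490+10·12662650=193754990
i=17: T(17,7)=2734926558+7·3281882604=25708104786 | T(17,8)=3281882604+8·2141764053=20415995028 | T(17,9)=2141764053+9·820784250=9528822303 | T(17,10)=820784250+10·193754990=2758334150
Read S(17,7) = 25708104786, S(17,8) = 20415995028, S(17,9) = 9528822303, S(17,10) = 2758334150.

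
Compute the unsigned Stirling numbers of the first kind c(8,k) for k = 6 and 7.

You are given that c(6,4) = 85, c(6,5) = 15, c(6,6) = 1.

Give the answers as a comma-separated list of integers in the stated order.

[7] T[7,5]:6*15+85=175 · T[7,6]:6*1+15=21 · T[7,7]:6*0+1=1
[8] T[8,6]:7*21+175=322 · T[8,7]:7*1+21=28
Read c(8,6) = 322, c(8,7) = 28.

322, 28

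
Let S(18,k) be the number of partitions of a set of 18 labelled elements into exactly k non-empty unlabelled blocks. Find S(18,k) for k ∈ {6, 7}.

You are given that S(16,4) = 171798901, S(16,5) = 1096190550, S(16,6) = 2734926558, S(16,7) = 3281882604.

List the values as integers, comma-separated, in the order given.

110687251039, 197462483400

r17: T_17,5=5×1096190550+171798901=5652751651; T_17,6=6×2734926558+1096190550=17505749898; T_17,7=7×3281882604+2734926558=25708104786
r18: T_18,6=6×17505749898+5652751651=110687251039; T_18,7=7×25708104786+17505749898=197462483400
Read S(18,6) = 110687251039, S(18,7) = 197462483400.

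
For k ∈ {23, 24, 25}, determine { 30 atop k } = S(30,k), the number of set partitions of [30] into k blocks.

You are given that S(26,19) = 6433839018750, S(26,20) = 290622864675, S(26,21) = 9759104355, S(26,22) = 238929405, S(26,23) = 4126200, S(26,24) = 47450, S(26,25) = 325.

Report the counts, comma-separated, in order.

71823880393200, 2157580085700, 49402080000

row 27: T[27][20]=20·290622864675+6433839018750=12246296312250  T[27][21]=21·9759104355+290622864675=495564056130  T[27][22]=22·238929405+9759104355=15015551265  T[27][23]=23·4126200+238929405=333832005  T[27][24]=24·47450+4126200=5265000  T[27][25]=25·325+47450=55575
row 28: T[28][21]=21·495564056130+12246296312250=22653141490980  T[28][22]=22·15015551265+495564056130=825906183960  T[28][23]=23·333832005+15015551265=22693687380  T[28][24]=24·5265000+333832005=460192005  T[28][25]=25·55575+5265000=6654375
row 29: T[29][22]=22·825906183960+22653141490980=40823077538100  T[29][23]=23·22693687380+825906183960=1347860993700  T[29][24]=24·460192005+22693687380=33738295500  T[29][25]=25·6654375+460192005=626551380
row 30: T[30][23]=23·1347860993700+40823077538100=71823880393200  T[30][24]=24·33738295500+1347860993700=2157580085700  T[30][25]=25·626551380+33738295500=49402080000
Read S(30,23) = 71823880393200, S(30,24) = 2157580085700, S(30,25) = 49402080000.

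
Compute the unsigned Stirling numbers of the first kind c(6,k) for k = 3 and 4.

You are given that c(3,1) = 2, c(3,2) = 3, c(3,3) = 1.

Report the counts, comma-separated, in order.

row 4: T[4][1]=3·2+0=6  T[4][2]=3·3+2=11  T[4][3]=3·1+3=6  T[4][4]=3·0+1=1
row 5: T[5][2]=4·11+6=50  T[5][3]=4·6+11=35  T[5][4]=4·1+6=10
row 6: T[6][3]=5·35+50=225  T[6][4]=5·10+35=85
Read c(6,3) = 225, c(6,4) = 85.

225, 85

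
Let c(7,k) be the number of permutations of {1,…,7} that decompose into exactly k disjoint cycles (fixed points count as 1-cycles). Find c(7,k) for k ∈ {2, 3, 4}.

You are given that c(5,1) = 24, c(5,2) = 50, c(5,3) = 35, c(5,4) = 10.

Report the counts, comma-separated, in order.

1764, 1624, 735

@6  (6,1):24·5+0→120, (6,2):50·5+24→274, (6,3):35·5+50→225, (6,4):10·5+35→85
@7  (7,2):274·6+120→1764, (7,3):225·6+274→1624, (7,4):85·6+225→735
Read c(7,2) = 1764, c(7,3) = 1624, c(7,4) = 735.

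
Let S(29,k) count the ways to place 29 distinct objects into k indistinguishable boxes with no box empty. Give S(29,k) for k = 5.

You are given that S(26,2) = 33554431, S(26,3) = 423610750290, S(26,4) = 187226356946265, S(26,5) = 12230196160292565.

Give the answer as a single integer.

[27] T[27,3]:3*423610750290+33554431=1270865805301 · T[27,4]:4*187226356946265+423610750290=749329038535350 · T[27,5]:5*12230196160292565+187226356946265=61338207158409090
[28] T[28,4]:4*749329038535350+1270865805301=2998587019946701 · T[28,5]:5*61338207158409090+749329038535350=307440364830580800
[29] T[29,5]:5*307440364830580800+2998587019946701=1540200411172850701
Read S(29,5) = 1540200411172850701.

1540200411172850701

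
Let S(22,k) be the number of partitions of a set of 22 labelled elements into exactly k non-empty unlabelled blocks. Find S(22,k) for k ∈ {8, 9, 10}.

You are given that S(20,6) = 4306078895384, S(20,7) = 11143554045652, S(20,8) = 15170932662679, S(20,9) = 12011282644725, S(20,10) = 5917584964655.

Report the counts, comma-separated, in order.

1142399079991620, 1241963303533920, 835143799377954

r21: T_21,7=7×11143554045652+4306078895384=82310957214948; T_21,8=8×15170932662679+11143554045652=132511015347084; T_21,9=9×12011282644725+15170932662679=123272476465204; T_21,10=10×5917584964655+12011282644725=71187132291275
r22: T_22,8=8×132511015347084+82310957214948=1142399079991620; T_22,9=9×123272476465204+132511015347084=1241963303533920; T_22,10=10×71187132291275+123272476465204=835143799377954
Read S(22,8) = 1142399079991620, S(22,9) = 1241963303533920, S(22,10) = 835143799377954.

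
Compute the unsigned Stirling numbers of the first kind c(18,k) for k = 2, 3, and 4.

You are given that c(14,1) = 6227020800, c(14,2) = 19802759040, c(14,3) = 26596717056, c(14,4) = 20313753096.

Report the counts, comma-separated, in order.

row 15: T[15][1]=14·6227020800+0=87178291200  T[15][2]=14·19802759040+6227020800=283465647360  T[15][3]=14·26596717056+19802759040=392156797824  T[15][4]=14·20313753096+26596717056=310989260400
row 16: T[16][1]=15·87178291200+0=1307674368000  T[16][2]=15·283465647360+87178291200=4339163001600  T[16][3]=15·392156797824+283465647360=6165817614720  T[16][4]=15·310989260400+392156797824=5056995703824
row 17: T[17][1]=16·1307674368000+0=20922789888000  T[17][2]=16·4339163001600+1307674368000=70734282393600  T[17][3]=16·6165817614720+4339163001600=102992244837120  T[17][4]=16·5056995703824+6165817614720=87077748875904
row 18: T[18][2]=17·70734282393600+20922789888000=1223405590579200  T[18][3]=17·102992244837120+70734282393600=1821602444624640  T[18][4]=17·87077748875904+102992244837120=1583313975727488
Read c(18,2) = 1223405590579200, c(18,3) = 1821602444624640, c(18,4) = 1583313975727488.

1223405590579200, 1821602444624640, 1583313975727488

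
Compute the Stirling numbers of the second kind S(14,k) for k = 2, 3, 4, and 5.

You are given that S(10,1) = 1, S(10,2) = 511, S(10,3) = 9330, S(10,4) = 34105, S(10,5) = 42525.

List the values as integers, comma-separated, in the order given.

8191, 788970, 10391745, 40075035

row 11: T[11][1]=1·1+0=1  T[11][2]=2·511+1=1023  T[11][3]=3·9330+511=28501  T[11][4]=4·34105+9330=145750  T[11][5]=5·42525+34105=246730
row 12: T[12][1]=1·1+0=1  T[12][2]=2·1023+1=2047  T[12][3]=3·28501+1023=86526  T[12][4]=4·145750+28501=611501  T[12][5]=5·246730+145750=1379400
row 13: T[13][1]=1·1+0=1  T[13][2]=2·2047+1=4095  T[13][3]=3·86526+2047=261625  T[13][4]=4·611501+86526=2532530  T[13][5]=5·1379400+611501=7508501
row 14: T[14][2]=2·4095+1=8191  T[14][3]=3·261625+4095=788970  T[14][4]=4·2532530+261625=10391745  T[14][5]=5·7508501+2532530=40075035
Read S(14,2) = 8191, S(14,3) = 788970, S(14,4) = 10391745, S(14,5) = 40075035.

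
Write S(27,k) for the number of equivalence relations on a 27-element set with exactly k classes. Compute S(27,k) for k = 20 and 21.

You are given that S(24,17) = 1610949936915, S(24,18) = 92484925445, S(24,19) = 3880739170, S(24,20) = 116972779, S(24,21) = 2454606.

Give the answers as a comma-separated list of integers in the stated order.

12246296312250, 495564056130

r25: T_25,18=18×92484925445+1610949936915=3275678594925; T_25,19=19×3880739170+92484925445=166218969675; T_25,20=20×116972779+3880739170=6220194750; T_25,21=21×2454606+116972779=168519505
r26: T_26,19=19×166218969675+3275678594925=6433839018750; T_26,20=20×6220194750+166218969675=290622864675; T_26,21=21×168519505+6220194750=9759104355
r27: T_27,20=20×290622864675+6433839018750=12246296312250; T_27,21=21×9759104355+290622864675=495564056130
Read S(27,20) = 12246296312250, S(27,21) = 495564056130.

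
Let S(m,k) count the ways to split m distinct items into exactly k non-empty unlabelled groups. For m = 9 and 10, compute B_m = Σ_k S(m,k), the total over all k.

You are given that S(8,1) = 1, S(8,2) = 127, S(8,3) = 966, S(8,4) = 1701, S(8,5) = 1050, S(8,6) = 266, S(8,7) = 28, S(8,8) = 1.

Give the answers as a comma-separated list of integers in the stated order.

r9: T_9,1=1×1+0=1; T_9,2=2×127+1=255; T_9,3=3×966+127=3025; T_9,4=4×1701+966=7770; T_9,5=5×1050+1701=6951; T_9,6=6×266+1050=2646; T_9,7=7×28+266=462; T_9,8=8×1+28=36; T_9,9=9×0+1=1
r10: T_10,1=1×1+0=1; T_10,2=2×255+1=511; T_10,3=3×3025+255=9330; T_10,4=4×7770+3025=34105; T_10,5=5×6951+7770=42525; T_10,6=6×2646+6951=22827; T_10,7=7×462+2646=5880; T_10,8=8×36+462=750; T_10,9=9×1+36=45; T_10,10=10×0+1=1
B_9 = ΣS(9,k) = 1+255+3025+7770+6951+2646+462+36+1 = 21147
B_10 = ΣS(10,k) = 1+511+9330+34105+42525+22827+5880+750+45+1 = 115975

21147, 115975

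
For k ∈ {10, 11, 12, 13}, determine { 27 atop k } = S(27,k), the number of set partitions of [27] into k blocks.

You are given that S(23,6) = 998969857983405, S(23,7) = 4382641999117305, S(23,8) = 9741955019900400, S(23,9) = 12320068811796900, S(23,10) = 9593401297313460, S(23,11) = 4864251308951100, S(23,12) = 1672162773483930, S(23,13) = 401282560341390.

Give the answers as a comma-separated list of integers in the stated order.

row 24: T[24][7]=7·4382641999117305+998969857983405=31677463851804540  T[24][8]=8·9741955019900400+4382641999117305=82318282158320505  T[24][9]=9·12320068811796900+9741955019900400=120622574326072500  T[24][10]=10·9593401297313460+12320068811796900=108254081784931500  T[24][11]=11·4864251308951100+9593401297313460=63100165695775560  T[24][12]=12·1672162773483930+4864251308951100=24930204590758260  T[24][13]=13·401282560341390+1672162773483930=6888836057922000
row 25: T[25][8]=8·82318282158320505+31677463851804540=690223721118368580  T[25][9]=9·120622574326072500+82318282158320505=1167921451092973005  T[25][10]=10·108254081784931500+120622574326072500=1203163392175387500  T[25][11]=11·63100165695775560+108254081784931500=802355904438462660  T[25][12]=12·24930204590758260+63100165695775560=362262620784874680  T[25][13]=13·6888836057922000+24930204590758260=114485073343744260
row 26: T[26][9]=9·1167921451092973005+690223721118368580=11201516780955125625  T[26][10]=10·1203163392175387500+1167921451092973005=13199555372846848005  T[26][11]=11·802355904438462660+1203163392175387500=10029078340998476760  T[26][12]=12·362262620784874680+802355904438462660=5149507353856958820  T[26][13]=13·114485073343744260+362262620784874680=1850568574253550060
row 27: T[27][10]=10·13199555372846848005+11201516780955125625=143197070509423605675  T[27][11]=11·10029078340998476760+13199555372846848005=123519417123830092365  T[27][12]=12·5149507353856958820+10029078340998476760=71823166587281982600  T[27][13]=13·1850568574253550060+5149507353856958820=29206898819153109600
Read S(27,10) = 143197070509423605675, S(27,11) = 123519417123830092365, S(27,12) = 71823166587281982600, S(27,13) = 29206898819153109600.

143197070509423605675, 123519417123830092365, 71823166587281982600, 29206898819153109600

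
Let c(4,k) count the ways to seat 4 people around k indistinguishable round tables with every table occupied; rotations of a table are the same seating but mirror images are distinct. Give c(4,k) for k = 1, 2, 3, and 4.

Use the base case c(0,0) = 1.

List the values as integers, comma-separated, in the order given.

6, 11, 6, 1

i=1: T(1,1)=1+0·0=1
i=2: T(2,1)=0+1·1=1 | T(2,2)=1+1·0=1
i=3: T(3,1)=0+2·1=2 | T(3,2)=1+2·1=3 | T(3,3)=1+2·0=1
i=4: T(4,1)=0+3·2=6 | T(4,2)=2+3·3=11 | T(4,3)=3+3·1=6 | T(4,4)=1+3·0=1
Read c(4,1) = 6, c(4,2) = 11, c(4,3) = 6, c(4,4) = 1.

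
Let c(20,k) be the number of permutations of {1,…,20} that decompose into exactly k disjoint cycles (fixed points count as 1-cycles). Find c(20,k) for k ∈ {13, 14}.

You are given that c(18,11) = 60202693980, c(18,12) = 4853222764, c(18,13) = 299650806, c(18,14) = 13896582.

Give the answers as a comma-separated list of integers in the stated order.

342252511900, 20692933630

[19] T[19,12]:18*4853222764+60202693980=147560703732 · T[19,13]:18*299650806+4853222764=10246937272 · T[19,14]:18*13896582+299650806=549789282
[20] T[20,13]:19*10246937272+147560703732=342252511900 · T[20,14]:19*549789282+10246937272=20692933630
Read c(20,13) = 342252511900, c(20,14) = 20692933630.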